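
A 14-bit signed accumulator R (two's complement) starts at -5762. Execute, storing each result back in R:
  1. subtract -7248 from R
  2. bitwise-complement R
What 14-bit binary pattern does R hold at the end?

11101000110001

Start: R = -5762 = 10100101111110.
R = -5762 − (-7248) = 1486 = 00010111001110
R = NOT 00010111001110 = 11101000110001 = -1487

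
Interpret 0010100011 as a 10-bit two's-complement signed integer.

163

MSB is 0, so the value is non-negative: 0010100011 = 163.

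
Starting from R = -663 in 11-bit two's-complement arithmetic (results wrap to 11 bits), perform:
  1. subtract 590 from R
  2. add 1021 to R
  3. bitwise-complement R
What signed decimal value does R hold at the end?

Start: R = -663 = 10101101001.
R = -663 − 590 = -1253; wraps to 795 = 01100011011
R = 795 + 1021 = 1816; wraps to -232 = 11100011000
R = NOT 11100011000 = 00011100111 = 231

231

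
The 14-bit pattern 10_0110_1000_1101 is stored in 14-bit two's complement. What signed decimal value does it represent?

-6515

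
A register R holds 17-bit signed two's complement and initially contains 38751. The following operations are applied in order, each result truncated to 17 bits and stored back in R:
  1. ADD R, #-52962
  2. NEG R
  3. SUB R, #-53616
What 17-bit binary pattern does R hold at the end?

10000100011110011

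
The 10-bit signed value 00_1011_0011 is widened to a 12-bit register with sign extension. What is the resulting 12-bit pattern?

000010110011

MSB of 0010110011 is 0; replicate it into the new high bits.
00|0010110011 → 000010110011 (still 179).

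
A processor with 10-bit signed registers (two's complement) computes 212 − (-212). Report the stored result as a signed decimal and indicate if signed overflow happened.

212 → 0011010100
-212 → 1100101100
Subtract via negate-and-add: invert 1100101100 + 1 = 0011010100 (i.e. 212).
  0011010100
+ 0011010100
= 0110101000
Result 0110101000: MSB = 0 → value 424.
Both addends (after negating the subtrahend) are non-negative and so is the stored result: no signed overflow.

424; no overflow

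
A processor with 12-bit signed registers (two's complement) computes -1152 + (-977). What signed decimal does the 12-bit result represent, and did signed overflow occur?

1967; overflow

-1152 → 101110000000
-977 → 110000101111
  101110000000
+ 110000101111
= 011110101111  (discard carry-out 1)
Result 011110101111: MSB = 0 → value 1967.
Both addends are negative but the stored result is non-negative: signed overflow. The true value -1152 + (-977) = -2129 lies outside [-2048, 2047].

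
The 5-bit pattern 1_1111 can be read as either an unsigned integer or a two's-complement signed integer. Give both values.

unsigned = 31, signed = -1

Unsigned: 11111 = 31.
Signed: MSB=1 → 31 − 32 = -1.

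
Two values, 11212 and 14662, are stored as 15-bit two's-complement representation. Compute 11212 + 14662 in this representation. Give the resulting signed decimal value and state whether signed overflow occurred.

11212 → 010101111001100
14662 → 011100101000110
  010101111001100
+ 011100101000110
= 110010100010010
Result 110010100010010: MSB = 1 → 25874 − 32768 = -6894.
Both addends are non-negative but the stored result is negative: signed overflow. The true value 11212 + 14662 = 25874 lies outside [-16384, 16383].

-6894; overflow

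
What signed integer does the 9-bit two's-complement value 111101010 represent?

-22

MSB is 1, so the value is negative.
Invert: 000010101. Add 1: 000010110 = 22. So the value is −22.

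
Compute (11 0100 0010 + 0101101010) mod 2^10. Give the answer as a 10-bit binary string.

  1101000010
+ 0101101010
= 0010101100  (discard carry-out 1)

0010101100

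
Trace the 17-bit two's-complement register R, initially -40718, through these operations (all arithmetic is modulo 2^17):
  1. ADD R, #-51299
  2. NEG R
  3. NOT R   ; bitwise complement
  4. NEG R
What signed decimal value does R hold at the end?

Start: R = -40718 = 10110000011110010.
R = -40718 + (-51299) = -92017; wraps to 39055 = 01001100010001111
R = −(39055) = -39055 = 10110011101110001
R = NOT 10110011101110001 = 01001100010001110 = 39054
R = −(39054) = -39054 = 10110011101110010

-39054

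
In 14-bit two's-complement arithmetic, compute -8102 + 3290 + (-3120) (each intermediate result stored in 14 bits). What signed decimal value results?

-7932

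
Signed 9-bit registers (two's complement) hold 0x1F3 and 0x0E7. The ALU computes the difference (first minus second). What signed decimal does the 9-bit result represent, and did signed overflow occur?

0x1F3 = 111110011 = -13 (signed)
0x0E7 = 011100111 = 231 (signed)
Subtract via negate-and-add: invert 011100111 + 1 = 100011001 (i.e. -231).
  111110011
+ 100011001
= 100001100  (discard carry-out 1)
Result 100001100: MSB = 1 → 268 − 512 = -244.
Both addends (after negating the subtrahend) are negative and so is the stored result: no signed overflow.

-244; no overflow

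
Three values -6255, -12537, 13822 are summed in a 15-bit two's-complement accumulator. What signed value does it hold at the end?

-6255 + (-12537) = -18792 → wraps to 13976 (011011010011000)
13976 + 13822 = 27798 → wraps to -4970 (110110010010110)

-4970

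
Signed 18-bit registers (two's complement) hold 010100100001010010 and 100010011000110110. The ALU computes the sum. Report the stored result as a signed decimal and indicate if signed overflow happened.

010100100001010010 = 84050 (signed)
100010011000110110 = -121290 (signed)
  010100100001010010
+ 100010011000110110
= 110110111010001000
Result 110110111010001000: MSB = 1 → 224904 − 262144 = -37240.
Addends have opposite signs, so signed overflow cannot occur.

-37240; no overflow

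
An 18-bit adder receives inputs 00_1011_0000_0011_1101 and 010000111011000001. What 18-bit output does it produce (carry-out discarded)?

  001011000000111101
+ 010000111011000001
= 011011111011111110

011011111011111110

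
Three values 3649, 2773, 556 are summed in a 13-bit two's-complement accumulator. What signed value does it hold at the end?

-1214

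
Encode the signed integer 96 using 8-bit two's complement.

96 is non-negative, so write it directly in 8 bits: 01100000.

01100000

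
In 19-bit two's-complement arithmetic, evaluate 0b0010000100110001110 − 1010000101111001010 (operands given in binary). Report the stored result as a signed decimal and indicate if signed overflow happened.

0b0010000100110001110 → 0010000100110001110 = 67982 (signed)
1010000101111001010 = -193590 (signed)
Subtract via negate-and-add: invert 1010000101111001010 + 1 = 0101111010000110110 (i.e. 193590).
  0010000100110001110
+ 0101111010000110110
= 0111111110111000100
Result 0111111110111000100: MSB = 0 → value 261572.
Both addends (after negating the subtrahend) are non-negative and so is the stored result: no signed overflow.

261572; no overflow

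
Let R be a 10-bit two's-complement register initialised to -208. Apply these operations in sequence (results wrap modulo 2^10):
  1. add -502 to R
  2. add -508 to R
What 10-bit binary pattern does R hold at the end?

Start: R = -208 = 1100110000.
R = -208 + (-502) = -710; wraps to 314 = 0100111010
R = 314 + (-508) = -194 = 1100111110

1100111110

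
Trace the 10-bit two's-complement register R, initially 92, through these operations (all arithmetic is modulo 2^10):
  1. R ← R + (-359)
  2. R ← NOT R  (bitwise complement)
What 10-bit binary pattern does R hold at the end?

Start: R = 92 = 0001011100.
R = 92 + (-359) = -267 = 1011110101
R = NOT 1011110101 = 0100001010 = 266

0100001010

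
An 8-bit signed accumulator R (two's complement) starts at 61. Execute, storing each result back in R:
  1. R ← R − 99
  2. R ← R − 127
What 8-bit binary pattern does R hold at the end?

01011011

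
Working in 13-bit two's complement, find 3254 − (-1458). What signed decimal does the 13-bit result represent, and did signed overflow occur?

-3480; overflow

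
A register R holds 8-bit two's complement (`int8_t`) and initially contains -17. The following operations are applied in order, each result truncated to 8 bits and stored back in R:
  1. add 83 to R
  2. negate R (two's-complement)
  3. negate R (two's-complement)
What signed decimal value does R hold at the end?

Start: R = -17 = 11101111.
R = -17 + 83 = 66 = 01000010
R = −(66) = -66 = 10111110
R = −(-66) = 66 = 01000010

66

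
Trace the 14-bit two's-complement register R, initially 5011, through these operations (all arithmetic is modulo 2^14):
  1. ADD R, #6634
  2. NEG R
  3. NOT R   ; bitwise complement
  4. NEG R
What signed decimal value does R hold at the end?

Start: R = 5011 = 01001110010011.
R = 5011 + 6634 = 11645; wraps to -4739 = 10110101111101
R = −(-4739) = 4739 = 01001010000011
R = NOT 01001010000011 = 10110101111100 = -4740
R = −(-4740) = 4740 = 01001010000100

4740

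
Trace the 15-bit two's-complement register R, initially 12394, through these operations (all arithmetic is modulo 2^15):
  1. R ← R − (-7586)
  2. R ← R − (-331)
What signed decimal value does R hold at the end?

Start: R = 12394 = 011000001101010.
R = 12394 − (-7586) = 19980; wraps to -12788 = 100111000001100
R = -12788 − (-331) = -12457 = 100111101010111

-12457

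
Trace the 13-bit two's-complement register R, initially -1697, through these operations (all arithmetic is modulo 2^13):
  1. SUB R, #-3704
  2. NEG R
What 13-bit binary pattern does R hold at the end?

1100000101001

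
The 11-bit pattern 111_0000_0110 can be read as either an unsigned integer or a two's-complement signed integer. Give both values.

Unsigned: 11100000110 = 1798.
Signed: MSB=1 → 1798 − 2048 = -250.

unsigned = 1798, signed = -250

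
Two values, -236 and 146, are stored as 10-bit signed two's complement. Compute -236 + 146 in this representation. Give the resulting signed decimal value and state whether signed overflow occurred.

-90; no overflow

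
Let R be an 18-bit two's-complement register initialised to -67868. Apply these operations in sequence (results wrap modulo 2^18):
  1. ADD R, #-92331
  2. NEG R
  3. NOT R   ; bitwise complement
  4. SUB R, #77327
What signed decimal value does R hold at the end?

24617

Start: R = -67868 = 101111011011100100.
R = -67868 + (-92331) = -160199; wraps to 101945 = 011000111000111001
R = −(101945) = -101945 = 100111000111000111
R = NOT 100111000111000111 = 011000111000111000 = 101944
R = 101944 − 77327 = 24617 = 000110000000101001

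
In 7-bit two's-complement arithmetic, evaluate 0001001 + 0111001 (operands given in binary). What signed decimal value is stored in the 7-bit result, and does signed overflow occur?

-62; overflow

0001001 = 9 (signed)
0111001 = 57 (signed)
  0001001
+ 0111001
= 1000010
Result 1000010: MSB = 1 → 66 − 128 = -62.
Both addends are non-negative but the stored result is negative: signed overflow. The true value 9 + 57 = 66 lies outside [-64, 63].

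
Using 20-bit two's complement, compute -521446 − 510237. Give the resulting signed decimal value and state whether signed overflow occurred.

16893; overflow

-521446 → 10000000101100011010
510237 → 01111100100100011101
Subtract via negate-and-add: invert 01111100100100011101 + 1 = 10000011011011100011 (i.e. -510237).
  10000000101100011010
+ 10000011011011100011
= 00000100000111111101  (discard carry-out 1)
Result 00000100000111111101: MSB = 0 → value 16893.
Both addends (after negating the subtrahend) are negative but the stored result is non-negative: signed overflow. The true value -521446 − 510237 = -1031683 lies outside [-524288, 524287].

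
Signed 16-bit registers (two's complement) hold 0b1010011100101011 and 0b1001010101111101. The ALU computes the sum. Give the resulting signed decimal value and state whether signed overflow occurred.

15528; overflow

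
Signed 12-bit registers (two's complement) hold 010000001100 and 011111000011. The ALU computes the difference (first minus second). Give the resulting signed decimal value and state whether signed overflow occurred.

-951; no overflow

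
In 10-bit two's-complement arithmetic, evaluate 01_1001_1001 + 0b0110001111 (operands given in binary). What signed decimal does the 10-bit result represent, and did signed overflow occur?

01_1001_1001 → 0110011001 = 409 (signed)
0b0110001111 → 0110001111 = 399 (signed)
  0110011001
+ 0110001111
= 1100101000
Result 1100101000: MSB = 1 → 808 − 1024 = -216.
Both addends are non-negative but the stored result is negative: signed overflow. The true value 409 + 399 = 808 lies outside [-512, 511].

-216; overflow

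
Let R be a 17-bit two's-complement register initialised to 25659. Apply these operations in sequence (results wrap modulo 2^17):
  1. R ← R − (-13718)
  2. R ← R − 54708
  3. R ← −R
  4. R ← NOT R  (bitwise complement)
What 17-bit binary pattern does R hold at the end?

11100010000011100

Start: R = 25659 = 00110010000111011.
R = 25659 − (-13718) = 39377 = 01001100111010001
R = 39377 − 54708 = -15331 = 11100010000011101
R = −(-15331) = 15331 = 00011101111100011
R = NOT 00011101111100011 = 11100010000011100 = -15332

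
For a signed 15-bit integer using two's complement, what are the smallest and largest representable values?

Minimum: −2^14 = -16384.
Maximum: 2^14 − 1 = 16383.

min = -16384, max = 16383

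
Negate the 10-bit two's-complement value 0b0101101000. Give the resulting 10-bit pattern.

1010011000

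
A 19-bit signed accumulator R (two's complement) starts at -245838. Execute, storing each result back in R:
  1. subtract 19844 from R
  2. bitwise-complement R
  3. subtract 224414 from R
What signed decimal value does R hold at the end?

41267

Start: R = -245838 = 1000011111110110010.
R = -245838 − 19844 = -265682; wraps to 258606 = 0111111001000101110
R = NOT 0111111001000101110 = 1000000110111010001 = -258607
R = -258607 − 224414 = -483021; wraps to 41267 = 0001010000100110011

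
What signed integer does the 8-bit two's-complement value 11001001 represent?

-55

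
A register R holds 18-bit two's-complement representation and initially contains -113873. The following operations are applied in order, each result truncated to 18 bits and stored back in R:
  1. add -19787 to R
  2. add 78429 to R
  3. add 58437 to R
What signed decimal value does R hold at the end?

3206

Start: R = -113873 = 100100001100101111.
R = -113873 + (-19787) = -133660; wraps to 128484 = 011111010111100100
R = 128484 + 78429 = 206913; wraps to -55231 = 110010100001000001
R = -55231 + 58437 = 3206 = 000000110010000110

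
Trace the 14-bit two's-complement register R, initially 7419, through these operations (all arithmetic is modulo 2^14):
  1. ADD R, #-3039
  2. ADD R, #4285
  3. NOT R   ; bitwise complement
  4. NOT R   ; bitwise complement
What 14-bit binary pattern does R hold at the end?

10000111011001

Start: R = 7419 = 01110011111011.
R = 7419 + (-3039) = 4380 = 01000100011100
R = 4380 + 4285 = 8665; wraps to -7719 = 10000111011001
R = NOT 10000111011001 = 01111000100110 = 7718
R = NOT 01111000100110 = 10000111011001 = -7719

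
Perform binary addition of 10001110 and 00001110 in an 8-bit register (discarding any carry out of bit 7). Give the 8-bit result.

10011100

  10001110
+ 00001110
= 10011100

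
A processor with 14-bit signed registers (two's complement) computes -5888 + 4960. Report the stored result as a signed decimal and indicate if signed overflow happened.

-928; no overflow

-5888 → 10100100000000
4960 → 01001101100000
  10100100000000
+ 01001101100000
= 11110001100000
Result 11110001100000: MSB = 1 → 15456 − 16384 = -928.
Addends have opposite signs, so signed overflow cannot occur.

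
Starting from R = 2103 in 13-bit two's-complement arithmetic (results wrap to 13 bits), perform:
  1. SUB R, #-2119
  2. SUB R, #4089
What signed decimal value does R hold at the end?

133

Start: R = 2103 = 0100000110111.
R = 2103 − (-2119) = 4222; wraps to -3970 = 1000001111110
R = -3970 − 4089 = -8059; wraps to 133 = 0000010000101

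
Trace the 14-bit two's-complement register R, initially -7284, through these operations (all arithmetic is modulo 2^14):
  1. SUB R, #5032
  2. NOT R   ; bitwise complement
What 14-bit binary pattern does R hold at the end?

11000000011011

Start: R = -7284 = 10001110001100.
R = -7284 − 5032 = -12316; wraps to 4068 = 00111111100100
R = NOT 00111111100100 = 11000000011011 = -4069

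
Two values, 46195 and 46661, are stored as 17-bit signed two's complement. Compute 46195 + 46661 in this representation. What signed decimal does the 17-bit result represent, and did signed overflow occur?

-38216; overflow

46195 → 01011010001110011
46661 → 01011011001000101
  01011010001110011
+ 01011011001000101
= 10110101010111000
Result 10110101010111000: MSB = 1 → 92856 − 131072 = -38216.
Both addends are non-negative but the stored result is negative: signed overflow. The true value 46195 + 46661 = 92856 lies outside [-65536, 65535].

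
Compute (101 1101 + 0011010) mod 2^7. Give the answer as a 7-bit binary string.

1110111

  1011101
+ 0011010
= 1110111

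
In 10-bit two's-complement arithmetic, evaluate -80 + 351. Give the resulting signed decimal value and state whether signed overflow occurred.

271; no overflow

-80 → 1110110000
351 → 0101011111
  1110110000
+ 0101011111
= 0100001111  (discard carry-out 1)
Result 0100001111: MSB = 0 → value 271.
Addends have opposite signs, so signed overflow cannot occur.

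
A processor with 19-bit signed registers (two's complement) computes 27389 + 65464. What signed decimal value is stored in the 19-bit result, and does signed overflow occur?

92853; no overflow

27389 → 0000110101011111101
65464 → 0001111111110111000
  0000110101011111101
+ 0001111111110111000
= 0010110101010110101
Result 0010110101010110101: MSB = 0 → value 92853.
Both addends are non-negative and so is the stored result: no signed overflow.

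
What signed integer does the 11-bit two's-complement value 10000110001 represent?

MSB is 1, so the value is negative.
Unsigned reading: 1073. Subtract 2^11 = 2048: 1073 − 2048 = -975.

-975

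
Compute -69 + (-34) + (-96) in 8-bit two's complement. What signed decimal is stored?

57

-69 + (-34) = -103 (10011001)
-103 + (-96) = -199 → wraps to 57 (00111001)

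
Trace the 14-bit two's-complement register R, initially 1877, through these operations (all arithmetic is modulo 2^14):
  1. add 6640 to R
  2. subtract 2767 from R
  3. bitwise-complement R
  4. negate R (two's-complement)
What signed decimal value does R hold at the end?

5751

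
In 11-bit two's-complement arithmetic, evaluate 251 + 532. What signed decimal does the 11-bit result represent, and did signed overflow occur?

783; no overflow

251 → 00011111011
532 → 01000010100
  00011111011
+ 01000010100
= 01100001111
Result 01100001111: MSB = 0 → value 783.
Both addends are non-negative and so is the stored result: no signed overflow.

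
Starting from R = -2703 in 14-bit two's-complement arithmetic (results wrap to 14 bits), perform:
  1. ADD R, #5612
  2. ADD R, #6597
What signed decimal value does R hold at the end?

-6878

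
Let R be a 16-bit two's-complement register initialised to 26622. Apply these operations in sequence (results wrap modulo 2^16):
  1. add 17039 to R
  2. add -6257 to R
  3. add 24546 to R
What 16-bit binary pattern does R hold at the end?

Start: R = 26622 = 0110011111111110.
R = 26622 + 17039 = 43661; wraps to -21875 = 1010101010001101
R = -21875 + (-6257) = -28132 = 1001001000011100
R = -28132 + 24546 = -3586 = 1111000111111110

1111000111111110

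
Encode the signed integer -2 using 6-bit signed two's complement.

|-2| = 2 = 000010 in 6 bits.
Invert the bits: 111101. Add 1: 111110.
Check: 111110 reads as 62 − 64 = -2.

111110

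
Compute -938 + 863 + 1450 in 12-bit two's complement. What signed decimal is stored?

-938 + 863 = -75 (111110110101)
-75 + 1450 = 1375 (010101011111)

1375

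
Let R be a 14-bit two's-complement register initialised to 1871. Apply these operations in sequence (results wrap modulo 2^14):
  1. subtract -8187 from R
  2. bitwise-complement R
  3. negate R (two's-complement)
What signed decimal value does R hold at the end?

-6325

Start: R = 1871 = 00011101001111.
R = 1871 − (-8187) = 10058; wraps to -6326 = 10011101001010
R = NOT 10011101001010 = 01100010110101 = 6325
R = −(6325) = -6325 = 10011101001011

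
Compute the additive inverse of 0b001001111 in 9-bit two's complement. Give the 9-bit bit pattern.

Invert: 110110000. Add 1: 110110001.
Check: 001001111 = 79, 110110001 = -79.

110110001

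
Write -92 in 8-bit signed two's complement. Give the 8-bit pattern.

|-92| = 92 = 01011100 in 8 bits.
Invert the bits: 10100011. Add 1: 10100100.
Check: 10100100 reads as 164 − 256 = -92.

10100100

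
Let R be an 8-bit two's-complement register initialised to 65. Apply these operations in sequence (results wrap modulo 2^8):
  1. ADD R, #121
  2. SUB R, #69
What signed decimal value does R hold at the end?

Start: R = 65 = 01000001.
R = 65 + 121 = 186; wraps to -70 = 10111010
R = -70 − 69 = -139; wraps to 117 = 01110101

117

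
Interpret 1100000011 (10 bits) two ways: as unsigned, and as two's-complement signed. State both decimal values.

unsigned = 771, signed = -253

Unsigned: 1100000011 = 771.
Signed: MSB=1 → 771 − 1024 = -253.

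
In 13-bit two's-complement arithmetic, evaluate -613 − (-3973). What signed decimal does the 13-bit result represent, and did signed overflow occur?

-613 → 1110110011011
-3973 → 1000001111011
Subtract via negate-and-add: invert 1000001111011 + 1 = 0111110000101 (i.e. 3973).
  1110110011011
+ 0111110000101
= 0110100100000  (discard carry-out 1)
Result 0110100100000: MSB = 0 → value 3360.
Addends (after negating the subtrahend) have opposite signs, so signed overflow cannot occur.

3360; no overflow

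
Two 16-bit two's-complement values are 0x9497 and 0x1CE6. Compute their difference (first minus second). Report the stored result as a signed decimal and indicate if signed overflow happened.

30641; overflow

0x9497 = 1001010010010111 = -27497 (signed)
0x1CE6 = 0001110011100110 = 7398 (signed)
Subtract via negate-and-add: invert 0001110011100110 + 1 = 1110001100011010 (i.e. -7398).
  1001010010010111
+ 1110001100011010
= 0111011110110001  (discard carry-out 1)
Result 0111011110110001: MSB = 0 → value 30641.
Both addends (after negating the subtrahend) are negative but the stored result is non-negative: signed overflow. The true value -27497 − 7398 = -34895 lies outside [-32768, 32767].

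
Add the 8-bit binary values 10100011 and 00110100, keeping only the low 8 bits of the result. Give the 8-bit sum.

11010111

  10100011
+ 00110100
= 11010111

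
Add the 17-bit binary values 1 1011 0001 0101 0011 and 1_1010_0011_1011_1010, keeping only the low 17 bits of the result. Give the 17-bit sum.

  11011000101010011
+ 11010001110111010
= 10101010100001101  (discard carry-out 1)

10101010100001101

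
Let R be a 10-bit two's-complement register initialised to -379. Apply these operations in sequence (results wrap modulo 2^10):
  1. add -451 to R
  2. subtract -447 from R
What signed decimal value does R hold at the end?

-383

Start: R = -379 = 1010000101.
R = -379 + (-451) = -830; wraps to 194 = 0011000010
R = 194 − (-447) = 641; wraps to -383 = 1010000001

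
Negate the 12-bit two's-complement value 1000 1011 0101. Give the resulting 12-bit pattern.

011101001011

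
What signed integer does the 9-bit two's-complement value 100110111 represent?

-201

MSB is 1, so the value is negative.
Invert: 011001000. Add 1: 011001001 = 201. So the value is −201.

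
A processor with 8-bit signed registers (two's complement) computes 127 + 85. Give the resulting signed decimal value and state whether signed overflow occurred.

-44; overflow

127 → 01111111
85 → 01010101
  01111111
+ 01010101
= 11010100
Result 11010100: MSB = 1 → 212 − 256 = -44.
Both addends are non-negative but the stored result is negative: signed overflow. The true value 127 + 85 = 212 lies outside [-128, 127].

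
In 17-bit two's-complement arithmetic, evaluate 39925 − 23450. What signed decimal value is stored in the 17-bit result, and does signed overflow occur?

16475; no overflow

39925 → 01001101111110101
23450 → 00101101110011010
Subtract via negate-and-add: invert 00101101110011010 + 1 = 11010010001100110 (i.e. -23450).
  01001101111110101
+ 11010010001100110
= 00100000001011011  (discard carry-out 1)
Result 00100000001011011: MSB = 0 → value 16475.
Addends (after negating the subtrahend) have opposite signs, so signed overflow cannot occur.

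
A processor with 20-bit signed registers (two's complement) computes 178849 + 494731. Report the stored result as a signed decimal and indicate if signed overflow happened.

-374996; overflow

178849 → 00101011101010100001
494731 → 01111000110010001011
  00101011101010100001
+ 01111000110010001011
= 10100100011100101100
Result 10100100011100101100: MSB = 1 → 673580 − 1048576 = -374996.
Both addends are non-negative but the stored result is negative: signed overflow. The true value 178849 + 494731 = 673580 lies outside [-524288, 524287].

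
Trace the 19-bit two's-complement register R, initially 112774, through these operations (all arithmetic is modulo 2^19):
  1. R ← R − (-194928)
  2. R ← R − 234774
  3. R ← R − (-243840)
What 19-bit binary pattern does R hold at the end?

Start: R = 112774 = 0011011100010000110.
R = 112774 − (-194928) = 307702; wraps to -216586 = 1001011000111110110
R = -216586 − 234774 = -451360; wraps to 72928 = 0010001110011100000
R = 72928 − (-243840) = 316768; wraps to -207520 = 1001101010101100000

1001101010101100000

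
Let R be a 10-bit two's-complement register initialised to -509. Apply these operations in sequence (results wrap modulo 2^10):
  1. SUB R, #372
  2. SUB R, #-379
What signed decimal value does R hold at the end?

-502

Start: R = -509 = 1000000011.
R = -509 − 372 = -881; wraps to 143 = 0010001111
R = 143 − (-379) = 522; wraps to -502 = 1000001010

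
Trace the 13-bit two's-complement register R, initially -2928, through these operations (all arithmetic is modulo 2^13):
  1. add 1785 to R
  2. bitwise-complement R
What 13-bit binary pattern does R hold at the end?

Start: R = -2928 = 1010010010000.
R = -2928 + 1785 = -1143 = 1101110001001
R = NOT 1101110001001 = 0010001110110 = 1142

0010001110110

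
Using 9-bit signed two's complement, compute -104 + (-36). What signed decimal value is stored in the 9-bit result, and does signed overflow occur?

-140; no overflow

-104 → 110011000
-36 → 111011100
  110011000
+ 111011100
= 101110100  (discard carry-out 1)
Result 101110100: MSB = 1 → 372 − 512 = -140.
Both addends are negative and so is the stored result: no signed overflow.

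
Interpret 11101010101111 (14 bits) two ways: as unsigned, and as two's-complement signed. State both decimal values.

unsigned = 15023, signed = -1361

Unsigned: 11101010101111 = 15023.
Signed: MSB=1 → 15023 − 16384 = -1361.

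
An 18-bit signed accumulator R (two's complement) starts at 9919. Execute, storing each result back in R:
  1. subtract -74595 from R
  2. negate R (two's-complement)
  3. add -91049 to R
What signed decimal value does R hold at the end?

86581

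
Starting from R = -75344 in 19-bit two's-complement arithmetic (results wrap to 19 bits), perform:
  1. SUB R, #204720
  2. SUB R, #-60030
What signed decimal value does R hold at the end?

-220034

Start: R = -75344 = 1101101100110110000.
R = -75344 − 204720 = -280064; wraps to 244224 = 0111011101000000000
R = 244224 − (-60030) = 304254; wraps to -220034 = 1001010010001111110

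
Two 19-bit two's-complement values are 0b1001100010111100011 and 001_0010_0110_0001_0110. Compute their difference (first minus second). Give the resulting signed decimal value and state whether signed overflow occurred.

237517; overflow

0b1001100010111100011 → 1001100010111100011 = -211485 (signed)
001_0010_0110_0001_0110 → 0010010011000010110 = 75286 (signed)
Subtract via negate-and-add: invert 0010010011000010110 + 1 = 1101101100111101010 (i.e. -75286).
  1001100010111100011
+ 1101101100111101010
= 0111001111111001101  (discard carry-out 1)
Result 0111001111111001101: MSB = 0 → value 237517.
Both addends (after negating the subtrahend) are negative but the stored result is non-negative: signed overflow. The true value -211485 − 75286 = -286771 lies outside [-262144, 262143].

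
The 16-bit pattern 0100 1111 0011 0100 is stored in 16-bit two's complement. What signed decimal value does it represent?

20276

MSB is 0, so the value is non-negative: 0100111100110100 = 20276.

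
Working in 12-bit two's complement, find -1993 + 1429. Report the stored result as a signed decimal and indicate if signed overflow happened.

-564; no overflow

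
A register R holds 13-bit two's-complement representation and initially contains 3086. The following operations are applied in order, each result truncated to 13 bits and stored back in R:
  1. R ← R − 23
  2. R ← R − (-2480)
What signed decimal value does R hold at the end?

-2649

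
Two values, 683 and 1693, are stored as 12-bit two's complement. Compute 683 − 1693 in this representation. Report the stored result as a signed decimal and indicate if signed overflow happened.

-1010; no overflow

683 → 001010101011
1693 → 011010011101
Subtract via negate-and-add: invert 011010011101 + 1 = 100101100011 (i.e. -1693).
  001010101011
+ 100101100011
= 110000001110
Result 110000001110: MSB = 1 → 3086 − 4096 = -1010.
Addends (after negating the subtrahend) have opposite signs, so signed overflow cannot occur.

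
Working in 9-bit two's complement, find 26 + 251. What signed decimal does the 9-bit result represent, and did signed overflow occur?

-235; overflow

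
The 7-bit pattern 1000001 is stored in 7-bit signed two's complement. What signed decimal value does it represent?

-63

MSB is 1, so the value is negative.
Unsigned reading: 65. Subtract 2^7 = 128: 65 − 128 = -63.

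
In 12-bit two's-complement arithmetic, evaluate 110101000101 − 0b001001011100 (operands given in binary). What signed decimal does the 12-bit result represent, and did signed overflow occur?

-1303; no overflow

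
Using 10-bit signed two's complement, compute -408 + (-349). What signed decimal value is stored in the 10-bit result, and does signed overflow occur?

267; overflow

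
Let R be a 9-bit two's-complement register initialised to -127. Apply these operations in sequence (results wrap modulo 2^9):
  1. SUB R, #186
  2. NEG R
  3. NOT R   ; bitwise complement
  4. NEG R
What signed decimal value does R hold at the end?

-198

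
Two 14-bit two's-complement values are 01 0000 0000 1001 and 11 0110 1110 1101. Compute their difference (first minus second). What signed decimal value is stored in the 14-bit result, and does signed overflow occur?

6428; no overflow

01 0000 0000 1001 → 01000000001001 = 4105 (signed)
11 0110 1110 1101 → 11011011101101 = -2323 (signed)
Subtract via negate-and-add: invert 11011011101101 + 1 = 00100100010011 (i.e. 2323).
  01000000001001
+ 00100100010011
= 01100100011100
Result 01100100011100: MSB = 0 → value 6428.
Both addends (after negating the subtrahend) are non-negative and so is the stored result: no signed overflow.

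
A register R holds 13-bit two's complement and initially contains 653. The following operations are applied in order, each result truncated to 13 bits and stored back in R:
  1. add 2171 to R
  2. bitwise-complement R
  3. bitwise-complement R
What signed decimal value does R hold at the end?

2824

Start: R = 653 = 0001010001101.
R = 653 + 2171 = 2824 = 0101100001000
R = NOT 0101100001000 = 1010011110111 = -2825
R = NOT 1010011110111 = 0101100001000 = 2824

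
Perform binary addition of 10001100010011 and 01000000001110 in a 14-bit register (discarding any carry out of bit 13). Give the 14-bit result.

11001100100001

  10001100010011
+ 01000000001110
= 11001100100001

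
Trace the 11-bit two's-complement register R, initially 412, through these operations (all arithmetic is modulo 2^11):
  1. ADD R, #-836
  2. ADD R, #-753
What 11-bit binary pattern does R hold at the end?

Start: R = 412 = 00110011100.
R = 412 + (-836) = -424 = 11001011000
R = -424 + (-753) = -1177; wraps to 871 = 01101100111

01101100111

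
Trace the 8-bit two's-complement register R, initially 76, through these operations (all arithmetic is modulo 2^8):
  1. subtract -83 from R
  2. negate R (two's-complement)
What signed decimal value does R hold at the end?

Start: R = 76 = 01001100.
R = 76 − (-83) = 159; wraps to -97 = 10011111
R = −(-97) = 97 = 01100001

97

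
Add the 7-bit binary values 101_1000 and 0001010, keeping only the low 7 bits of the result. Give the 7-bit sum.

1100010

  1011000
+ 0001010
= 1100010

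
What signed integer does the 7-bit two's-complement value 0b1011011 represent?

-37

MSB is 1, so the value is negative.
Unsigned reading: 91. Subtract 2^7 = 128: 91 − 128 = -37.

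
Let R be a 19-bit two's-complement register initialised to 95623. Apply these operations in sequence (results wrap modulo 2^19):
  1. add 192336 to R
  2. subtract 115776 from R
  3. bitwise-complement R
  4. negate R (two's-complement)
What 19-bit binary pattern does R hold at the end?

Start: R = 95623 = 0010111010110000111.
R = 95623 + 192336 = 287959; wraps to -236329 = 1000110010011010111
R = -236329 − 115776 = -352105; wraps to 172183 = 0101010000010010111
R = NOT 0101010000010010111 = 1010101111101101000 = -172184
R = −(-172184) = 172184 = 0101010000010011000

0101010000010011000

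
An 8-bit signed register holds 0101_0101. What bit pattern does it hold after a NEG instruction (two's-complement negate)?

Invert: 10101010. Add 1: 10101011.
Check: 01010101 = 85, 10101011 = -85.

10101011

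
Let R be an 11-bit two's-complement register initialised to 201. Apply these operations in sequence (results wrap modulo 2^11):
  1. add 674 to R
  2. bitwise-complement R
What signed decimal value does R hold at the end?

Start: R = 201 = 00011001001.
R = 201 + 674 = 875 = 01101101011
R = NOT 01101101011 = 10010010100 = -876

-876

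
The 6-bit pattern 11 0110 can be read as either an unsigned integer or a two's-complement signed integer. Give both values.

Unsigned: 110110 = 54.
Signed: MSB=1 → 54 − 64 = -10.

unsigned = 54, signed = -10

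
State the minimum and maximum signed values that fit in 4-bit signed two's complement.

Minimum: −2^3 = -8.
Maximum: 2^3 − 1 = 7.

min = -8, max = 7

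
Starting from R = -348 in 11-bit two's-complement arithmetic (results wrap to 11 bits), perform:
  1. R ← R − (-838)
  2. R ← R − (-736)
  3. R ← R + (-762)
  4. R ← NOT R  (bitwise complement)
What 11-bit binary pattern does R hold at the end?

Start: R = -348 = 11010100100.
R = -348 − (-838) = 490 = 00111101010
R = 490 − (-736) = 1226; wraps to -822 = 10011001010
R = -822 + (-762) = -1584; wraps to 464 = 00111010000
R = NOT 00111010000 = 11000101111 = -465

11000101111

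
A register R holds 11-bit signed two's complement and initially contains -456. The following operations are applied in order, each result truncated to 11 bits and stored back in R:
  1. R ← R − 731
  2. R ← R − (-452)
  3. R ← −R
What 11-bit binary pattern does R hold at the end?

01011011111

Start: R = -456 = 11000111000.
R = -456 − 731 = -1187; wraps to 861 = 01101011101
R = 861 − (-452) = 1313; wraps to -735 = 10100100001
R = −(-735) = 735 = 01011011111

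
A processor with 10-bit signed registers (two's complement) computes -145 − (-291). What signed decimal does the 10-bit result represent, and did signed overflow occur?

-145 → 1101101111
-291 → 1011011101
Subtract via negate-and-add: invert 1011011101 + 1 = 0100100011 (i.e. 291).
  1101101111
+ 0100100011
= 0010010010  (discard carry-out 1)
Result 0010010010: MSB = 0 → value 146.
Addends (after negating the subtrahend) have opposite signs, so signed overflow cannot occur.

146; no overflow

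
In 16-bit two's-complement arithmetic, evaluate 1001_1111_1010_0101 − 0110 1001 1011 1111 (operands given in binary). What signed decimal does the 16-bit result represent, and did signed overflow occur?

1001_1111_1010_0101 → 1001111110100101 = -24667 (signed)
0110 1001 1011 1111 → 0110100110111111 = 27071 (signed)
Subtract via negate-and-add: invert 0110100110111111 + 1 = 1001011001000001 (i.e. -27071).
  1001111110100101
+ 1001011001000001
= 0011010111100110  (discard carry-out 1)
Result 0011010111100110: MSB = 0 → value 13798.
Both addends (after negating the subtrahend) are negative but the stored result is non-negative: signed overflow. The true value -24667 − 27071 = -51738 lies outside [-32768, 32767].

13798; overflow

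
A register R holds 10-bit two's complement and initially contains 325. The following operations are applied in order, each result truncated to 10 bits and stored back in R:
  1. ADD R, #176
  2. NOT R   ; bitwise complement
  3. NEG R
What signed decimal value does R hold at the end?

Start: R = 325 = 0101000101.
R = 325 + 176 = 501 = 0111110101
R = NOT 0111110101 = 1000001010 = -502
R = −(-502) = 502 = 0111110110

502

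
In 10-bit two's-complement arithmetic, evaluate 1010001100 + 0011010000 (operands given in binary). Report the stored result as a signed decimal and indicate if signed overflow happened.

-164; no overflow

1010001100 = -372 (signed)
0011010000 = 208 (signed)
  1010001100
+ 0011010000
= 1101011100
Result 1101011100: MSB = 1 → 860 − 1024 = -164.
Addends have opposite signs, so signed overflow cannot occur.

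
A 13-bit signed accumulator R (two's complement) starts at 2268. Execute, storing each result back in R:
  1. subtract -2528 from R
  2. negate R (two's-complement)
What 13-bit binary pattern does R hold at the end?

0110101000100

Start: R = 2268 = 0100011011100.
R = 2268 − (-2528) = 4796; wraps to -3396 = 1001010111100
R = −(-3396) = 3396 = 0110101000100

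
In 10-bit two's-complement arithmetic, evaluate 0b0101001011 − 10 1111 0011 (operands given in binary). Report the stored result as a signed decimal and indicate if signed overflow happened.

-424; overflow

0b0101001011 → 0101001011 = 331 (signed)
10 1111 0011 → 1011110011 = -269 (signed)
Subtract via negate-and-add: invert 1011110011 + 1 = 0100001101 (i.e. 269).
  0101001011
+ 0100001101
= 1001011000
Result 1001011000: MSB = 1 → 600 − 1024 = -424.
Both addends (after negating the subtrahend) are non-negative but the stored result is negative: signed overflow. The true value 331 − (-269) = 600 lies outside [-512, 511].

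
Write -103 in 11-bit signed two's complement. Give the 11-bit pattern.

|-103| = 103 = 00001100111 in 11 bits.
Invert the bits: 11110011000. Add 1: 11110011001.

11110011001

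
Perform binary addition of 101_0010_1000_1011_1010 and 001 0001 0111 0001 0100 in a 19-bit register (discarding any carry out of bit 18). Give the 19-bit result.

1100011111111001110

  1010010100010111010
+ 0010001011100010100
= 1100011111111001110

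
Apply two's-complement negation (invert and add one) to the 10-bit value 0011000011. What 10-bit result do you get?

1100111101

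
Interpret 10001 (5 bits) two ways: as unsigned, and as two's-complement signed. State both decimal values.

unsigned = 17, signed = -15

Unsigned: 10001 = 17.
Signed: MSB=1 → 17 − 32 = -15.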